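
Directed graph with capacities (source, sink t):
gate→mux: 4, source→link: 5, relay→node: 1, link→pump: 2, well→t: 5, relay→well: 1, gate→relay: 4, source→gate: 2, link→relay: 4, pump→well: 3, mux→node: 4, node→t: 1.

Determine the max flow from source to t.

4

Augment source→gate→mux→node→t: bottleneck 1. Total 1.
Augment source→gate→relay→well→t: bottleneck 1. Total 2.
Augment source→link→pump→well→t: bottleneck 2. Total 4.
No augmenting path remains in the residual graph.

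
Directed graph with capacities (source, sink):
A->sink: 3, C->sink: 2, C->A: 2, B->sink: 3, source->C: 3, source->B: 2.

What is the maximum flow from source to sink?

Augment source->C->sink: bottleneck 2. Total 2.
Augment source->B->sink: bottleneck 2. Total 4.
Augment source->C->A->sink: bottleneck 1. Total 5.
No augmenting path remains in the residual graph.

5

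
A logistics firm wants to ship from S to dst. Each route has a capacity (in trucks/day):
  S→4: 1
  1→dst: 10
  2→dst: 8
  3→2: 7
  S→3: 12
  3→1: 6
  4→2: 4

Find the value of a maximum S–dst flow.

13

Augment S→4→2→dst: bottleneck 1. Total 1.
Augment S→3→2→dst: bottleneck 7. Total 8.
Augment S→3→1→dst: bottleneck 5. Total 13.
No augmenting path remains in the residual graph.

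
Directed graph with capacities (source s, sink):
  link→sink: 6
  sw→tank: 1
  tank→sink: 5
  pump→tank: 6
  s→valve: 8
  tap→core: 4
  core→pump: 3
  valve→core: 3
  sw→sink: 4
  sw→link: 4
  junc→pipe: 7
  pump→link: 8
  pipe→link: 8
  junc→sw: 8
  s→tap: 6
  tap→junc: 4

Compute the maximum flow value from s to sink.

7

Augment s→tap→junc→sw→sink: bottleneck 4. Total 4.
Augment s→valve→core→pump→link→sink: bottleneck 3. Total 7.
No augmenting path remains in the residual graph.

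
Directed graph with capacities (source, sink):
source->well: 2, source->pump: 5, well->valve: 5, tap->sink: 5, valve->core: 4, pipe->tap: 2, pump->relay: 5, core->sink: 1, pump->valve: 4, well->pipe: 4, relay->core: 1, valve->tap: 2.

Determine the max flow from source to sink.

5

Augment source->well->pipe->tap->sink: bottleneck 2. Total 2.
Augment source->pump->valve->tap->sink: bottleneck 2. Total 4.
Augment source->pump->valve->core->sink: bottleneck 1. Total 5.
No augmenting path remains in the residual graph.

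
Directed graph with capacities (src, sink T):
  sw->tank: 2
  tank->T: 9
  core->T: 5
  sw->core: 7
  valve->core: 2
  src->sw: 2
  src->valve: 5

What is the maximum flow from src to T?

Augment src->sw->tank->T: bottleneck 2. Total 2.
Augment src->valve->core->T: bottleneck 2. Total 4.
No augmenting path remains in the residual graph.

4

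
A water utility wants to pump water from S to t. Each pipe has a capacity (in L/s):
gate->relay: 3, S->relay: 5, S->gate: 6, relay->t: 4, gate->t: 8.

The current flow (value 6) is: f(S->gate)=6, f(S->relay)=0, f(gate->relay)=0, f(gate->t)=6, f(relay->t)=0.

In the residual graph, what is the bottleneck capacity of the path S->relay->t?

Residual capacities along the path: S->relay: 5, relay->t: 4.
Minimum is 4.

4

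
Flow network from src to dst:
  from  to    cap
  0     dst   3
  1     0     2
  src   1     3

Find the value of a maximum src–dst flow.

Augment src->1->0->dst: bottleneck 2. Total 2.
No augmenting path remains in the residual graph.

2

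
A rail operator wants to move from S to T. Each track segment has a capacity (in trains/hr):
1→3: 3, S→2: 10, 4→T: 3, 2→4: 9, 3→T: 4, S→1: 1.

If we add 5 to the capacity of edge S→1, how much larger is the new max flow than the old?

2

Original max flow = 4.
After raising cap(S→1), augmenting paths through that edge carry 2 more units.
New max flow = 6. Increase = 2.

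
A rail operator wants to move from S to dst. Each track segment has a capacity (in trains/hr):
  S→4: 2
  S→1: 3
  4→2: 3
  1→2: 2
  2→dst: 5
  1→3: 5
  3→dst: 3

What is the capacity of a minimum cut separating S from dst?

5

Max flow = 5 (via 2 augmenting paths).
In the residual at optimum, the set reachable from S is {S}.
Cut edges: S→1 (cap 3), S→4 (cap 2). Sum = 5.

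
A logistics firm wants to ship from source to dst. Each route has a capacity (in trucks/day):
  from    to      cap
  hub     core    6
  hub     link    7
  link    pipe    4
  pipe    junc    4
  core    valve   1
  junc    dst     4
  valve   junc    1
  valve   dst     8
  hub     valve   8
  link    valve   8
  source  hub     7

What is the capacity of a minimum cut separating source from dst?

Max flow = 7 (via 1 augmenting path).
In the residual at optimum, the set reachable from source is {source}.
Cut edges: source->hub (cap 7). Sum = 7.

7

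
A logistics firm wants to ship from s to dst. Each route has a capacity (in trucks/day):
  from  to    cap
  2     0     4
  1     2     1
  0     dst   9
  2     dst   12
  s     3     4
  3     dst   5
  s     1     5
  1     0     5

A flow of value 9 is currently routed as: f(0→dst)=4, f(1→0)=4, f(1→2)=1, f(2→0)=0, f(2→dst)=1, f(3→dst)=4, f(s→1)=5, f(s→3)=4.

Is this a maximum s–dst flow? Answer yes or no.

Residual reachable from s: {s}; dst is not reachable.
Saturated cut: s→1, s→3 with total capacity 9 = current flow value. Flow is maximum.

Yes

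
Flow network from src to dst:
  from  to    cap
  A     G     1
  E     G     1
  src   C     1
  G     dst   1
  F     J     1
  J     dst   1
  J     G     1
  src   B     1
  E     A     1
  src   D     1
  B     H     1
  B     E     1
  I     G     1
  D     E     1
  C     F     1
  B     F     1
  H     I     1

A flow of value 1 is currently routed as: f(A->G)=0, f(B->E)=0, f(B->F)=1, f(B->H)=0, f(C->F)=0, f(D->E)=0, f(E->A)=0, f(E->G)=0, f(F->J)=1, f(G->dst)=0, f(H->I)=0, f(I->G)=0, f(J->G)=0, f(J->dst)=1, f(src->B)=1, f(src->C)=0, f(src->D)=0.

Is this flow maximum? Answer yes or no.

No

Residual path src->D->E->G->dst has bottleneck 1 > 0.
Pushing 1 along it raises the flow to 2, so the given flow is not maximum.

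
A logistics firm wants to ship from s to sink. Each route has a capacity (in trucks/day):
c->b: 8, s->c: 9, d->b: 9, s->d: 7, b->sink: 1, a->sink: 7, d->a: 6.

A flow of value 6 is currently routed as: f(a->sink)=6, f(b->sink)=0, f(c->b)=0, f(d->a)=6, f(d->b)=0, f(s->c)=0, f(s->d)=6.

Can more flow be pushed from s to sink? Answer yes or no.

Yes

Residual path s->d->b->sink has bottleneck 1 > 0.
Pushing 1 along it raises the flow to 7, so the given flow is not maximum.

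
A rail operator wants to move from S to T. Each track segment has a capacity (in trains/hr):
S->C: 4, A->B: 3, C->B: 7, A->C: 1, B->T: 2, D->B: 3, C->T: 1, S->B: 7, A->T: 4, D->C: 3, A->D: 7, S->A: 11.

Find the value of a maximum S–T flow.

7

Augment S->A->T: bottleneck 4. Total 4.
Augment S->C->T: bottleneck 1. Total 5.
Augment S->B->T: bottleneck 2. Total 7.
No augmenting path remains in the residual graph.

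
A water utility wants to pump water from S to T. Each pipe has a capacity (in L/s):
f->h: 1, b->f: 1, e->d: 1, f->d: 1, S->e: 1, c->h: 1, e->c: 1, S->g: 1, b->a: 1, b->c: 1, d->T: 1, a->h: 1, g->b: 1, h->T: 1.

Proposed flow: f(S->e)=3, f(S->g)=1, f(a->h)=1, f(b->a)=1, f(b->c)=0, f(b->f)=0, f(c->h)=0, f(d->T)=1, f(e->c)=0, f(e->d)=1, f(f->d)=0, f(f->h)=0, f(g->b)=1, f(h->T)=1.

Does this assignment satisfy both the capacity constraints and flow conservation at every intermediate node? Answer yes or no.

No

Capacity violated on S->e: flow 3 > capacity 1.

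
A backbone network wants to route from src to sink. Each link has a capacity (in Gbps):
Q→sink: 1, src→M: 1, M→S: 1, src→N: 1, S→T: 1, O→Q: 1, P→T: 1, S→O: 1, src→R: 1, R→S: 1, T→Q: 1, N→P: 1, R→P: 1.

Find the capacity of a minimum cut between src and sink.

Max flow = 1 (via 1 augmenting path).
In the residual at optimum, the set reachable from src is {M, N, O, P, Q, R, S, T, src}.
Cut edges: Q→sink (cap 1). Sum = 1.

1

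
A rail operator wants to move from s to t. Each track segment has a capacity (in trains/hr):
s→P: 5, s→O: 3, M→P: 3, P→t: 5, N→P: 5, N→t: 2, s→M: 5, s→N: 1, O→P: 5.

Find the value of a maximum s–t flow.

6

Augment s→N→t: bottleneck 1. Total 1.
Augment s→P→t: bottleneck 5. Total 6.
No augmenting path remains in the residual graph.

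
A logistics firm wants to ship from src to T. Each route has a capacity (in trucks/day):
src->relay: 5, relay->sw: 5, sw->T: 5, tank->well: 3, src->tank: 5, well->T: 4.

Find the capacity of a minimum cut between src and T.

8

Max flow = 8 (via 2 augmenting paths).
In the residual at optimum, the set reachable from src is {src, tank}.
Cut edges: tank->well (cap 3), src->relay (cap 5). Sum = 8.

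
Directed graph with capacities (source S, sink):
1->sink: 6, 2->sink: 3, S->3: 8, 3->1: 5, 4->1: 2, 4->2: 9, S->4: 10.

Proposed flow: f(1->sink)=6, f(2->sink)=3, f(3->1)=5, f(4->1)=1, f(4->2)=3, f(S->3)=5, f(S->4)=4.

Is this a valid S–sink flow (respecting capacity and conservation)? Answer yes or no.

Yes

Every edge has 0 ≤ f(e) ≤ cap(e).
At each intermediate node, inflow equals outflow.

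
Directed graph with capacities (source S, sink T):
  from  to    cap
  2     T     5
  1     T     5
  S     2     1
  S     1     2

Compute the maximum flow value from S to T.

Augment S→2→T: bottleneck 1. Total 1.
Augment S→1→T: bottleneck 2. Total 3.
No augmenting path remains in the residual graph.

3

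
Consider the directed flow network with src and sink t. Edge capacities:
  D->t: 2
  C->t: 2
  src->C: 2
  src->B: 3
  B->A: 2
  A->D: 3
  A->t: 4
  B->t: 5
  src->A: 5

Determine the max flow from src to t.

Augment src->B->t: bottleneck 3. Total 3.
Augment src->C->t: bottleneck 2. Total 5.
Augment src->A->t: bottleneck 4. Total 9.
Augment src->A->D->t: bottleneck 1. Total 10.
No augmenting path remains in the residual graph.

10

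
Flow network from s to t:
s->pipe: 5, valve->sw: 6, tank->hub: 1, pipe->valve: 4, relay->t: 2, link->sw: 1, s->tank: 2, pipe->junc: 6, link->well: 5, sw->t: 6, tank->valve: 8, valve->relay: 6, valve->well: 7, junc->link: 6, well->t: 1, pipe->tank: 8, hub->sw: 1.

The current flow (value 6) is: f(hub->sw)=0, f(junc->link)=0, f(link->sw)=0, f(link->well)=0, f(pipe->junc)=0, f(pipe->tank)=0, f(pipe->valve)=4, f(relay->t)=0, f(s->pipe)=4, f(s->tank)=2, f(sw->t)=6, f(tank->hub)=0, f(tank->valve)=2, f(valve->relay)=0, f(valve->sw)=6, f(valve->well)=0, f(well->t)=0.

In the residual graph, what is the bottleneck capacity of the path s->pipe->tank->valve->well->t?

1

Residual capacities along the path: s->pipe: 1, pipe->tank: 8, tank->valve: 6, valve->well: 7, well->t: 1.
Minimum is 1.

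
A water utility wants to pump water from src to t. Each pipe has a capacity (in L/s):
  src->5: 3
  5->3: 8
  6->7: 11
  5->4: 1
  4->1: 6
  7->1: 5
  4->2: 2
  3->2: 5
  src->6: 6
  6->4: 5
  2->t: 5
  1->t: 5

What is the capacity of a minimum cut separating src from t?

9

Max flow = 9 (via 4 augmenting paths).
In the residual at optimum, the set reachable from src is {src}.
Cut edges: src->6 (cap 6), src->5 (cap 3). Sum = 9.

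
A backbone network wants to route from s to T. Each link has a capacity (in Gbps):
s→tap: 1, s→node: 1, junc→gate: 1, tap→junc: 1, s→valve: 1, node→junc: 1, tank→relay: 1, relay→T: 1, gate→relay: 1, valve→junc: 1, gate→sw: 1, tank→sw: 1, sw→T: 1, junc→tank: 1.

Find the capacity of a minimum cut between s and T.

Max flow = 2 (via 2 augmenting paths).
In the residual at optimum, the set reachable from s is {junc, node, s, tap, valve}.
Cut edges: junc→gate (cap 1), junc→tank (cap 1). Sum = 2.

2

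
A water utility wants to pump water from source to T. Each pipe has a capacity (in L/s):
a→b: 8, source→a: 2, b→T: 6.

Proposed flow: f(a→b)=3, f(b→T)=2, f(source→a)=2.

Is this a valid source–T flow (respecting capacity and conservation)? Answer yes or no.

No

Conservation fails at a: inflow 2 ≠ outflow 3.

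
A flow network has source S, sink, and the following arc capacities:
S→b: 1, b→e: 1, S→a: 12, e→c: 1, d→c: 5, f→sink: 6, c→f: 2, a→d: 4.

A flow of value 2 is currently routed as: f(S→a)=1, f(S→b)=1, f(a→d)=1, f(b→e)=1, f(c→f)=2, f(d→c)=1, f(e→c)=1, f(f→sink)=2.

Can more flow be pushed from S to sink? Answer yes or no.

Residual reachable from S: {S, a, b, c, d, e}; sink is not reachable.
Saturated cut: c→f with total capacity 2 = current flow value. Flow is maximum.

No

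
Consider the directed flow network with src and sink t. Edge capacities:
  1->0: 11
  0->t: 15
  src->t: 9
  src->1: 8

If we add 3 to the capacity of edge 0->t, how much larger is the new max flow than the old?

0

Original max flow = 17.
Edge 0->t does not cross the min cut (source side {src}), so extra capacity there cannot help.
New max flow = 17. Increase = 0.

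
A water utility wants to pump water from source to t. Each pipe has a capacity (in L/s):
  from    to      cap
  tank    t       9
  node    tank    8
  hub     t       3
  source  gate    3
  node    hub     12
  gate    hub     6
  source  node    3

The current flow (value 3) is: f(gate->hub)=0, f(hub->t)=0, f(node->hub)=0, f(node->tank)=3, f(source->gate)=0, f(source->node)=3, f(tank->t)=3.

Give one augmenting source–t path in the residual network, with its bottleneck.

Residual along source->gate->hub->t: source->gate: 3, gate->hub: 6, hub->t: 3.
Bottleneck = min = 3.

source->gate->hub->t, bottleneck 3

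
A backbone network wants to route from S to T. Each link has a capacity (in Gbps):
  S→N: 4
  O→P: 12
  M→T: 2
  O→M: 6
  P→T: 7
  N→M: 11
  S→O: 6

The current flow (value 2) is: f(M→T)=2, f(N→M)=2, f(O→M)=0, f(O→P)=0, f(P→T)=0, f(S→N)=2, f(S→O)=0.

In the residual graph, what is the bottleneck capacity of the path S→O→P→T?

Residual capacities along the path: S→O: 6, O→P: 12, P→T: 7.
Minimum is 6.

6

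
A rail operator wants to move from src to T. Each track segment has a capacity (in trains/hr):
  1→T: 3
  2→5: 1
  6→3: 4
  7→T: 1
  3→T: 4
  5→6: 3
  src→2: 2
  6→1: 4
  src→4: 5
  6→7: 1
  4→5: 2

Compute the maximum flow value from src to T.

Augment src→4→5→6→7→T: bottleneck 1. Total 1.
Augment src→4→5→6→1→T: bottleneck 1. Total 2.
Augment src→2→5→6→1→T: bottleneck 1. Total 3.
No augmenting path remains in the residual graph.

3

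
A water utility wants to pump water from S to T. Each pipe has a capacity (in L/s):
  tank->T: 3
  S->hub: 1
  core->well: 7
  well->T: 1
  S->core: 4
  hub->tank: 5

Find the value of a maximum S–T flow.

2

Augment S->core->well->T: bottleneck 1. Total 1.
Augment S->hub->tank->T: bottleneck 1. Total 2.
No augmenting path remains in the residual graph.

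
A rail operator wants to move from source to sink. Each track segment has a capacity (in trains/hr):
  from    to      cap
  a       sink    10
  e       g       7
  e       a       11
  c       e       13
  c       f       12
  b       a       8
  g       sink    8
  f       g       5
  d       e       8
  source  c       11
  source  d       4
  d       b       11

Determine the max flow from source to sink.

Augment source->c->f->g->sink: bottleneck 5. Total 5.
Augment source->c->e->g->sink: bottleneck 3. Total 8.
Augment source->c->e->a->sink: bottleneck 3. Total 11.
Augment source->d->e->a->sink: bottleneck 4. Total 15.
No augmenting path remains in the residual graph.

15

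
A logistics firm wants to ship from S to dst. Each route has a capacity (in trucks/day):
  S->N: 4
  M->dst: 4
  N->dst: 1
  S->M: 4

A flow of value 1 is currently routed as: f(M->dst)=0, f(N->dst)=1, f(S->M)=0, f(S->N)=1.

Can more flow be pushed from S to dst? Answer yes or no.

Residual path S->M->dst has bottleneck 4 > 0.
Pushing 4 along it raises the flow to 5, so the given flow is not maximum.

Yes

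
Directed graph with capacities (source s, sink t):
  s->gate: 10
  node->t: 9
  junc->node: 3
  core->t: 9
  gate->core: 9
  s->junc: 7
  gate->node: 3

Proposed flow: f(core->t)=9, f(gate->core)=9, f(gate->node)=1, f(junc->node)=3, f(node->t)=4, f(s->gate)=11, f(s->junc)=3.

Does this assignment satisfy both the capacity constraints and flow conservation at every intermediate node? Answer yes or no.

No

Capacity violated on s->gate: flow 11 > capacity 10.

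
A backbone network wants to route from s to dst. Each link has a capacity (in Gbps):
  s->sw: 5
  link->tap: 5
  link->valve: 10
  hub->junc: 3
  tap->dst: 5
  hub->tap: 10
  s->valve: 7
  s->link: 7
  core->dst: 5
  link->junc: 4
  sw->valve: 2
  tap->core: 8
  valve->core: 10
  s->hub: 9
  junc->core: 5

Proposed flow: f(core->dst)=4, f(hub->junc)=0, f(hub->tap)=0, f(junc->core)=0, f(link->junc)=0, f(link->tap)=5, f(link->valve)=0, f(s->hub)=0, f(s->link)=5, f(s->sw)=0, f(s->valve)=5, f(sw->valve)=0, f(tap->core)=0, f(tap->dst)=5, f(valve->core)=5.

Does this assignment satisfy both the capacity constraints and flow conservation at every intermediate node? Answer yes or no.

No

Conservation fails at core: inflow 5 ≠ outflow 4.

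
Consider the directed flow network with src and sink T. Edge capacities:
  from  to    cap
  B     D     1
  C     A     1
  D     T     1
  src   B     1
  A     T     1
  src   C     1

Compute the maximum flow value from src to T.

Augment src->B->D->T: bottleneck 1. Total 1.
Augment src->C->A->T: bottleneck 1. Total 2.
No augmenting path remains in the residual graph.

2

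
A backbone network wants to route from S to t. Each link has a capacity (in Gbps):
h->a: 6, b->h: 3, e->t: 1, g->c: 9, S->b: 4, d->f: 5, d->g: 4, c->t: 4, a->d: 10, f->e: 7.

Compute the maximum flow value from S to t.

Augment S->b->h->a->d->g->c->t: bottleneck 3. Total 3.
No augmenting path remains in the residual graph.

3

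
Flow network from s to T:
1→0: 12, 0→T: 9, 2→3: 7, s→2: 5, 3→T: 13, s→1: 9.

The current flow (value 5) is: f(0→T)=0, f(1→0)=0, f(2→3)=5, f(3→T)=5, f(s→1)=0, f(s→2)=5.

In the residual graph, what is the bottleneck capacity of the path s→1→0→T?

Residual capacities along the path: s→1: 9, 1→0: 12, 0→T: 9.
Minimum is 9.

9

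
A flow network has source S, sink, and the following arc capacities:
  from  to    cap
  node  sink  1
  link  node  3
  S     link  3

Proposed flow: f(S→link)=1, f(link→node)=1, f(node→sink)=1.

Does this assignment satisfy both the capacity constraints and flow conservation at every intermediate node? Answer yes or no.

Every edge has 0 ≤ f(e) ≤ cap(e).
At each intermediate node, inflow equals outflow.

Yes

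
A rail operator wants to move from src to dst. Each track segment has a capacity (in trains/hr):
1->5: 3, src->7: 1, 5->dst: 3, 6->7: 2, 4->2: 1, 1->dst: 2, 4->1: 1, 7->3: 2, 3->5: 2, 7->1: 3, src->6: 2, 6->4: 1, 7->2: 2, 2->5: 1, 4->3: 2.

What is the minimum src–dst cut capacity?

Max flow = 3 (via 3 augmenting paths).
In the residual at optimum, the set reachable from src is {src}.
Cut edges: src->6 (cap 2), src->7 (cap 1). Sum = 3.

3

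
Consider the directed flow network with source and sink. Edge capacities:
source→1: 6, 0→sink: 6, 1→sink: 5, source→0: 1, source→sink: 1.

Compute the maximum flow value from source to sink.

Augment source→sink: bottleneck 1. Total 1.
Augment source→1→sink: bottleneck 5. Total 6.
Augment source→0→sink: bottleneck 1. Total 7.
No augmenting path remains in the residual graph.

7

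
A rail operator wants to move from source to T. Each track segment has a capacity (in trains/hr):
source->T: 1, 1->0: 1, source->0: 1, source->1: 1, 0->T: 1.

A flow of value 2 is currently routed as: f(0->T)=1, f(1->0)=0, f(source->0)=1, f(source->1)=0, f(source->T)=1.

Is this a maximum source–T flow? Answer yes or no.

Yes

Residual reachable from source: {0, 1, source}; T is not reachable.
Saturated cut: source->T, 0->T with total capacity 2 = current flow value. Flow is maximum.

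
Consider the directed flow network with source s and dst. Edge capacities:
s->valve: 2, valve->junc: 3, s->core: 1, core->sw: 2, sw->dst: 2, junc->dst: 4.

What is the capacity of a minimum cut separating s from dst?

Max flow = 3 (via 2 augmenting paths).
In the residual at optimum, the set reachable from s is {s}.
Cut edges: s->valve (cap 2), s->core (cap 1). Sum = 3.

3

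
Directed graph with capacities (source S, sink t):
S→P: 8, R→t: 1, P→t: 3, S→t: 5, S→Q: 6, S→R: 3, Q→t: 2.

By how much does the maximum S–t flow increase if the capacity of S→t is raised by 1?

1

Original max flow = 11.
After raising cap(S→t), augmenting paths through that edge carry 1 more unit.
New max flow = 12. Increase = 1.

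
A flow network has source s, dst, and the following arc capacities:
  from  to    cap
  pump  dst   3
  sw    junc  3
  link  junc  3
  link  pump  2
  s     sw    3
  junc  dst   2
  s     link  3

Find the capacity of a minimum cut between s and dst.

4

Max flow = 4 (via 2 augmenting paths).
In the residual at optimum, the set reachable from s is {junc, link, s, sw}.
Cut edges: link->pump (cap 2), junc->dst (cap 2). Sum = 4.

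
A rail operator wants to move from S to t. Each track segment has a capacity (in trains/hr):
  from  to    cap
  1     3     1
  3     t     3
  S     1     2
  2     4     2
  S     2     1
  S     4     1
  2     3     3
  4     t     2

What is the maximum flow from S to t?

Augment S->4->t: bottleneck 1. Total 1.
Augment S->2->3->t: bottleneck 1. Total 2.
Augment S->1->3->t: bottleneck 1. Total 3.
No augmenting path remains in the residual graph.

3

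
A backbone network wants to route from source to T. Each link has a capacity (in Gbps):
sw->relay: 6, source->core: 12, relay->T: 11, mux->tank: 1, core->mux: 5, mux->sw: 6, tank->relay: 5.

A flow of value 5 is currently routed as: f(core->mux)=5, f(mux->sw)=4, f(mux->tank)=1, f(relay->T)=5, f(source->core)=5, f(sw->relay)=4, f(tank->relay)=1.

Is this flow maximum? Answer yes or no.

Residual reachable from source: {core, source}; T is not reachable.
Saturated cut: core->mux with total capacity 5 = current flow value. Flow is maximum.

Yes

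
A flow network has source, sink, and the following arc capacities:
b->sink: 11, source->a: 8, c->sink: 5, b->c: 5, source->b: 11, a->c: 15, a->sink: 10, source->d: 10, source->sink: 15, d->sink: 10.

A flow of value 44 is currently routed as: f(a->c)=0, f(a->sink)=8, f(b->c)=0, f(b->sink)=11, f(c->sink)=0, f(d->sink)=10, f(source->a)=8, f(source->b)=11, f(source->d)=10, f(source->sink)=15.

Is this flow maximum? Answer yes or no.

Residual reachable from source: {source}; sink is not reachable.
Saturated cut: source->a, source->b, source->d, source->sink with total capacity 44 = current flow value. Flow is maximum.

Yes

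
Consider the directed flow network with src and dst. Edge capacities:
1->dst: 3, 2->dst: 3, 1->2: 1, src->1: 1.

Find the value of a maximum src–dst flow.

Augment src->1->dst: bottleneck 1. Total 1.
No augmenting path remains in the residual graph.

1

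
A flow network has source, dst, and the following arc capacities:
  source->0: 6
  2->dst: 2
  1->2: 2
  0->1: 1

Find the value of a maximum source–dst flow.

1

Augment source->0->1->2->dst: bottleneck 1. Total 1.
No augmenting path remains in the residual graph.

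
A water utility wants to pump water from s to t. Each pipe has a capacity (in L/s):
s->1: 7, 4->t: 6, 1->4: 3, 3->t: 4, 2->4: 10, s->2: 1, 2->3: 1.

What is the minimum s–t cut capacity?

Max flow = 4 (via 2 augmenting paths).
In the residual at optimum, the set reachable from s is {1, s}.
Cut edges: s->2 (cap 1), 1->4 (cap 3). Sum = 4.

4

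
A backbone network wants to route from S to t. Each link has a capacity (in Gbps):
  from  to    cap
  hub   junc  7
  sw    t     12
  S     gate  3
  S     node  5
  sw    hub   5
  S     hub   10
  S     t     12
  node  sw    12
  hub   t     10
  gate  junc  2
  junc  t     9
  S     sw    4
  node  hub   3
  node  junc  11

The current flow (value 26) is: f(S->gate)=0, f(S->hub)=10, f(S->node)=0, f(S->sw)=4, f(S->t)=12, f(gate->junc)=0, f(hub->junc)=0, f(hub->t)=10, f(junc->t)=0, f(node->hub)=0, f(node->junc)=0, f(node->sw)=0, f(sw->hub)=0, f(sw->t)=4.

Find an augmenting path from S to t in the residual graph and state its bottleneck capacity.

Residual along S->node->sw->t: S->node: 5, node->sw: 12, sw->t: 8.
Bottleneck = min = 5.

S->node->sw->t, bottleneck 5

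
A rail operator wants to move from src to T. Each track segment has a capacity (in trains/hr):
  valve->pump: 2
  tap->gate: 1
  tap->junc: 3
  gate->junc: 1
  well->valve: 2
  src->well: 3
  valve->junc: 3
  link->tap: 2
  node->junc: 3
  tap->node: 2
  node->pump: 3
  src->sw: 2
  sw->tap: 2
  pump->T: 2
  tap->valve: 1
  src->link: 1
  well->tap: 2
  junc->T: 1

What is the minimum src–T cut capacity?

Max flow = 3 (via 2 augmenting paths).
In the residual at optimum, the set reachable from src is {gate, junc, link, node, pump, src, sw, tap, valve, well}.
Cut edges: pump->T (cap 2), junc->T (cap 1). Sum = 3.

3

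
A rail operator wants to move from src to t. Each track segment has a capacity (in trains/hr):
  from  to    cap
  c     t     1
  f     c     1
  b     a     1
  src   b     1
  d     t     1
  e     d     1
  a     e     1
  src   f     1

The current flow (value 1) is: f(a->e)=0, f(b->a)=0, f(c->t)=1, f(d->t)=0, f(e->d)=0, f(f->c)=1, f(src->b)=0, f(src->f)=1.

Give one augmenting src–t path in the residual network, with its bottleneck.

src->b->a->e->d->t, bottleneck 1

Residual along src->b->a->e->d->t: src->b: 1, b->a: 1, a->e: 1, e->d: 1, d->t: 1.
Bottleneck = min = 1.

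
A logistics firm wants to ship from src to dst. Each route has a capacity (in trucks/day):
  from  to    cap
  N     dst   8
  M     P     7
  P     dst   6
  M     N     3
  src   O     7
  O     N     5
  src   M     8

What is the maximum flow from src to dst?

13

Augment src->O->N->dst: bottleneck 5. Total 5.
Augment src->M->N->dst: bottleneck 3. Total 8.
Augment src->M->P->dst: bottleneck 5. Total 13.
No augmenting path remains in the residual graph.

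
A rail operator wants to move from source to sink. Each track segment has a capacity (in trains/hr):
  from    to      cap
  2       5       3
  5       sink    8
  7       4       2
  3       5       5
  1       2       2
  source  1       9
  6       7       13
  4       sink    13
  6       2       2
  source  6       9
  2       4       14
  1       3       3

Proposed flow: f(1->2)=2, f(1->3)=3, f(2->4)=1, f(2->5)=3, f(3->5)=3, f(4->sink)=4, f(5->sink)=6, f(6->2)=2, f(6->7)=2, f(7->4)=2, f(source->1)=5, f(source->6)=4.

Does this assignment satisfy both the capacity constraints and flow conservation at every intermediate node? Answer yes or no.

No

Conservation fails at 4: inflow 3 ≠ outflow 4.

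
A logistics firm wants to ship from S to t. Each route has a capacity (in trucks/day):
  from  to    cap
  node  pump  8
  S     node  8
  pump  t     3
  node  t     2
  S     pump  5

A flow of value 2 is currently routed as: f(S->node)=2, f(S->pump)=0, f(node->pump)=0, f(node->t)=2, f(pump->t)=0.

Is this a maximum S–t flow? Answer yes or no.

Residual path S->pump->t has bottleneck 3 > 0.
Pushing 3 along it raises the flow to 5, so the given flow is not maximum.

No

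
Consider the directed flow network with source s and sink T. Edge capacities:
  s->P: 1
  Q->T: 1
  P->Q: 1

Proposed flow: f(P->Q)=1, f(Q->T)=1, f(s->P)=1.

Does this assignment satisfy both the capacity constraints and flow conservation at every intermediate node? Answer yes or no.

Yes

Every edge has 0 ≤ f(e) ≤ cap(e).
At each intermediate node, inflow equals outflow.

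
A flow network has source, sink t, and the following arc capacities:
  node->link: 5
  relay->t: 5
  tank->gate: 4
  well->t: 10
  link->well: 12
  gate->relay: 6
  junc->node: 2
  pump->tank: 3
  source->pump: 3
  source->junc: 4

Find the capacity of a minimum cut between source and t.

Max flow = 5 (via 2 augmenting paths).
In the residual at optimum, the set reachable from source is {junc, source}.
Cut edges: junc->node (cap 2), source->pump (cap 3). Sum = 5.

5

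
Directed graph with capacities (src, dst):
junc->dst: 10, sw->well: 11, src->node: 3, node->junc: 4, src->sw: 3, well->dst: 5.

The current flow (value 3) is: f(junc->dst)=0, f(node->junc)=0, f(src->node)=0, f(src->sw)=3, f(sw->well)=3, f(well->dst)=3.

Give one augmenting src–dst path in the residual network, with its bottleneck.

Residual along src->node->junc->dst: src->node: 3, node->junc: 4, junc->dst: 10.
Bottleneck = min = 3.

src->node->junc->dst, bottleneck 3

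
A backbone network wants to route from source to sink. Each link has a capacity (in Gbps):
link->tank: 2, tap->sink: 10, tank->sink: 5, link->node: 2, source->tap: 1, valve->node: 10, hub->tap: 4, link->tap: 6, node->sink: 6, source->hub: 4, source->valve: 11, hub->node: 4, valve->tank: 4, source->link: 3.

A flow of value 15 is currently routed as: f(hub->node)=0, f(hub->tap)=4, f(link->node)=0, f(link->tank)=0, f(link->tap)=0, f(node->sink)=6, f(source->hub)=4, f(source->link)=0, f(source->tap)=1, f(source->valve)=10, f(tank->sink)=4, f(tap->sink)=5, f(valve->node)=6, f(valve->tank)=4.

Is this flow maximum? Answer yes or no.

Residual path source->link->tap->sink has bottleneck 3 > 0.
Pushing 3 along it raises the flow to 18, so the given flow is not maximum.

No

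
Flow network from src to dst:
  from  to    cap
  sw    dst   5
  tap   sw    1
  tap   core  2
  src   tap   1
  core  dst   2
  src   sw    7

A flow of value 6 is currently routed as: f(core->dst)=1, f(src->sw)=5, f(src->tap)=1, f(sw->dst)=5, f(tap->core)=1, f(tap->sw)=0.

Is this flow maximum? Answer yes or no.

Yes

Residual reachable from src: {src, sw}; dst is not reachable.
Saturated cut: src->tap, sw->dst with total capacity 6 = current flow value. Flow is maximum.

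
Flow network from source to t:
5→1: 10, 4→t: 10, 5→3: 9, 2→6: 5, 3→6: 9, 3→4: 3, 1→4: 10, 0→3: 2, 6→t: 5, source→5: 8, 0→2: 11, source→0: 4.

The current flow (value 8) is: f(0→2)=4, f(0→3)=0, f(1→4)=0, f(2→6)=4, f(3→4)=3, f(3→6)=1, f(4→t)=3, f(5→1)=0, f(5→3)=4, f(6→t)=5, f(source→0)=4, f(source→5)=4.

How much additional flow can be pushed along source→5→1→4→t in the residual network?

4

Residual capacities along the path: source→5: 4, 5→1: 10, 1→4: 10, 4→t: 7.
Minimum is 4.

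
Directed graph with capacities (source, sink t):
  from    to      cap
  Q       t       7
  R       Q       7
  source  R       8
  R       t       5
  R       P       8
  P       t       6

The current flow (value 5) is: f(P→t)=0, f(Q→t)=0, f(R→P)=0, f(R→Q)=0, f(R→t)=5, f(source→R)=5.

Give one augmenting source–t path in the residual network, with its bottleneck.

Residual along source→R→Q→t: source→R: 3, R→Q: 7, Q→t: 7.
Bottleneck = min = 3.

source→R→Q→t, bottleneck 3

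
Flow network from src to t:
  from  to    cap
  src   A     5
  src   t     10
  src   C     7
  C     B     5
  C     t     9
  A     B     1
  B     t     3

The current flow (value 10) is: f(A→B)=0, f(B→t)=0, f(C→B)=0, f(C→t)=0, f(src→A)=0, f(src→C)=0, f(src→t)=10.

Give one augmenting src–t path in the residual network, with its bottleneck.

Residual along src→C→t: src→C: 7, C→t: 9.
Bottleneck = min = 7.

src→C→t, bottleneck 7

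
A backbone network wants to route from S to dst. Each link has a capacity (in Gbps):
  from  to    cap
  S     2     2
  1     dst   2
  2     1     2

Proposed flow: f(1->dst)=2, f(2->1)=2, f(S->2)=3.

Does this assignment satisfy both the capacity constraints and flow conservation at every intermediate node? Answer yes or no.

Capacity violated on S->2: flow 3 > capacity 2.

No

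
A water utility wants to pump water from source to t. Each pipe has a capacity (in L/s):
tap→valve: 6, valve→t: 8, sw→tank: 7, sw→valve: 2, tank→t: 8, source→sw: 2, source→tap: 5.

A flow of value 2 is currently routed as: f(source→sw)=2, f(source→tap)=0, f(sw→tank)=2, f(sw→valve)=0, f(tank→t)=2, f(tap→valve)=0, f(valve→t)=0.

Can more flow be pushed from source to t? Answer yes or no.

Residual path source→tap→valve→t has bottleneck 5 > 0.
Pushing 5 along it raises the flow to 7, so the given flow is not maximum.

Yes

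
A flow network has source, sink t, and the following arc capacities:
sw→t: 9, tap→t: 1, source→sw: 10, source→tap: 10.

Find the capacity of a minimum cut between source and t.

10

Max flow = 10 (via 2 augmenting paths).
In the residual at optimum, the set reachable from source is {source, sw, tap}.
Cut edges: sw→t (cap 9), tap→t (cap 1). Sum = 10.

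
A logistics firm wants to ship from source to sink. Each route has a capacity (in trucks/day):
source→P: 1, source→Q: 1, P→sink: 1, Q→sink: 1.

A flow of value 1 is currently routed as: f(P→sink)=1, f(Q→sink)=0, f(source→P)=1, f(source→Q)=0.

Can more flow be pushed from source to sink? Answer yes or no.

Residual path source→Q→sink has bottleneck 1 > 0.
Pushing 1 along it raises the flow to 2, so the given flow is not maximum.

Yes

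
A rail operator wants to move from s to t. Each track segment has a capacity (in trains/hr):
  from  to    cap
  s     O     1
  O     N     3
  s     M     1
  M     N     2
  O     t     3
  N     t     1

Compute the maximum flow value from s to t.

Augment s->O->t: bottleneck 1. Total 1.
Augment s->M->N->t: bottleneck 1. Total 2.
No augmenting path remains in the residual graph.

2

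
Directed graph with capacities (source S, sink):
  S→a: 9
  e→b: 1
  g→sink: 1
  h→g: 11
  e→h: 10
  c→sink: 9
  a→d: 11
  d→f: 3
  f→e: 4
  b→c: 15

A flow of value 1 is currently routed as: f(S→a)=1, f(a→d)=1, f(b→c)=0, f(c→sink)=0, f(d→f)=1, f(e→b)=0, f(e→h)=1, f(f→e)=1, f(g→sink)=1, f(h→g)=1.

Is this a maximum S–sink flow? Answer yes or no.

No

Residual path S→a→d→f→e→b→c→sink has bottleneck 1 > 0.
Pushing 1 along it raises the flow to 2, so the given flow is not maximum.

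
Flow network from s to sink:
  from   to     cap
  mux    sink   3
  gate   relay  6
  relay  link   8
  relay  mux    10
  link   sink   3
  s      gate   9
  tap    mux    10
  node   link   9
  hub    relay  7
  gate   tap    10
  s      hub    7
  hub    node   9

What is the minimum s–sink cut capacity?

6

Max flow = 6 (via 2 augmenting paths).
In the residual at optimum, the set reachable from s is {gate, hub, link, mux, node, relay, s, tap}.
Cut edges: link->sink (cap 3), mux->sink (cap 3). Sum = 6.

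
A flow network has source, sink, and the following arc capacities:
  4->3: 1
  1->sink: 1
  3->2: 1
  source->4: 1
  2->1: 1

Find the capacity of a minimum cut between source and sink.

1

Max flow = 1 (via 1 augmenting path).
In the residual at optimum, the set reachable from source is {source}.
Cut edges: source->4 (cap 1). Sum = 1.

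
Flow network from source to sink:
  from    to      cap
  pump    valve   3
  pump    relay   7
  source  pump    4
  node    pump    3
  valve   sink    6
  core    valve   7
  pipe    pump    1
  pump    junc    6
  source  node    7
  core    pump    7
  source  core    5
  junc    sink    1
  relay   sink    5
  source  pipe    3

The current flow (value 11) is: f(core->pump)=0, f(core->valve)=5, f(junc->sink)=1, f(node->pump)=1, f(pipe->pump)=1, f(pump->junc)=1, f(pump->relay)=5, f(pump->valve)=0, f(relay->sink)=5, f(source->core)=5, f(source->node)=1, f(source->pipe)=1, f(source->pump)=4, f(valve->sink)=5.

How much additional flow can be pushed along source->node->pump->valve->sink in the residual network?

1

Residual capacities along the path: source->node: 6, node->pump: 2, pump->valve: 3, valve->sink: 1.
Minimum is 1.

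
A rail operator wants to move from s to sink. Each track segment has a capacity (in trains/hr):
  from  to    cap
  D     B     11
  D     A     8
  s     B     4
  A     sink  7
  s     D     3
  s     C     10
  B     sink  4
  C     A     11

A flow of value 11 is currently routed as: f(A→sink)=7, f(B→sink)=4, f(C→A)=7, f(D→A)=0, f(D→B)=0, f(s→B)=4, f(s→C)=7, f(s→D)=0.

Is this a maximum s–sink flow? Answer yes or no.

Residual reachable from s: {A, B, C, D, s}; sink is not reachable.
Saturated cut: B→sink, A→sink with total capacity 11 = current flow value. Flow is maximum.

Yes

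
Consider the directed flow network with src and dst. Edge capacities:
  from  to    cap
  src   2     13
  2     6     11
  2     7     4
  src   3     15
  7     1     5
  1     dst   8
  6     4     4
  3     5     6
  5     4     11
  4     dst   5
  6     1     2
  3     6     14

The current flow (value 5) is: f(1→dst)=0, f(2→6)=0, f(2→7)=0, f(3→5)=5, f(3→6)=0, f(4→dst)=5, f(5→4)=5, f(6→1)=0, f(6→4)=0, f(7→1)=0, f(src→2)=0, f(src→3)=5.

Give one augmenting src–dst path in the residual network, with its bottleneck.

src→3→6→1→dst, bottleneck 2

Residual along src→3→6→1→dst: src→3: 10, 3→6: 14, 6→1: 2, 1→dst: 8.
Bottleneck = min = 2.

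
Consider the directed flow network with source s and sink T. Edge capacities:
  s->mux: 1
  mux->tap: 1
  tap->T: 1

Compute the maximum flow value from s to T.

Augment s->mux->tap->T: bottleneck 1. Total 1.
No augmenting path remains in the residual graph.

1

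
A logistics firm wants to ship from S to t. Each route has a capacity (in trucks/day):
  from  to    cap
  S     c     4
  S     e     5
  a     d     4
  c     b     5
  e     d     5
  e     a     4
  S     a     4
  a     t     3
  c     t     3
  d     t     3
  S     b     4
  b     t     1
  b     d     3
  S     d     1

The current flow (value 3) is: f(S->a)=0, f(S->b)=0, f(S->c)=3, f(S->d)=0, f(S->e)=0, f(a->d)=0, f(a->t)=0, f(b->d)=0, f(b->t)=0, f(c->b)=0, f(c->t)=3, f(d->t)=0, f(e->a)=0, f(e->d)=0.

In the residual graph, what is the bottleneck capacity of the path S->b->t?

1

Residual capacities along the path: S->b: 4, b->t: 1.
Minimum is 1.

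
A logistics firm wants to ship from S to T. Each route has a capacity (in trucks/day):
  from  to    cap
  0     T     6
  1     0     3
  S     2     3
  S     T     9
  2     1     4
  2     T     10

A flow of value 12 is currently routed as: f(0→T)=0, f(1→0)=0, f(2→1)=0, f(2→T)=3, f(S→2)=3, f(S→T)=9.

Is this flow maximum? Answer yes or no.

Residual reachable from S: {S}; T is not reachable.
Saturated cut: S→2, S→T with total capacity 12 = current flow value. Flow is maximum.

Yes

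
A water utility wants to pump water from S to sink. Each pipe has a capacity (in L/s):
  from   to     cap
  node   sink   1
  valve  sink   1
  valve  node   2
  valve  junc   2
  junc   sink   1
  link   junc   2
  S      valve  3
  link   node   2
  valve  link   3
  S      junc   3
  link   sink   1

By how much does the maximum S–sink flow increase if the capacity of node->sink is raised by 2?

0

Original max flow = 4.
Edge node->sink does not cross the min cut (source side {S, junc}), so extra capacity there cannot help.
New max flow = 4. Increase = 0.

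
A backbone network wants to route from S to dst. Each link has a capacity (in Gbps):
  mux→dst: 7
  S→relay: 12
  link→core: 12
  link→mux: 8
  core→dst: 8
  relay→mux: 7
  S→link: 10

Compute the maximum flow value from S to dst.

15

Augment S→link→core→dst: bottleneck 8. Total 8.
Augment S→link→mux→dst: bottleneck 2. Total 10.
Augment S→relay→mux→dst: bottleneck 5. Total 15.
No augmenting path remains in the residual graph.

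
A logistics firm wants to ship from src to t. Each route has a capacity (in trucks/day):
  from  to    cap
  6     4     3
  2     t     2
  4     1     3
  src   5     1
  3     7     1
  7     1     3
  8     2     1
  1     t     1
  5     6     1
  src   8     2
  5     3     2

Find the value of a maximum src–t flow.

2

Augment src->8->2->t: bottleneck 1. Total 1.
Augment src->5->3->7->1->t: bottleneck 1. Total 2.
No augmenting path remains in the residual graph.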